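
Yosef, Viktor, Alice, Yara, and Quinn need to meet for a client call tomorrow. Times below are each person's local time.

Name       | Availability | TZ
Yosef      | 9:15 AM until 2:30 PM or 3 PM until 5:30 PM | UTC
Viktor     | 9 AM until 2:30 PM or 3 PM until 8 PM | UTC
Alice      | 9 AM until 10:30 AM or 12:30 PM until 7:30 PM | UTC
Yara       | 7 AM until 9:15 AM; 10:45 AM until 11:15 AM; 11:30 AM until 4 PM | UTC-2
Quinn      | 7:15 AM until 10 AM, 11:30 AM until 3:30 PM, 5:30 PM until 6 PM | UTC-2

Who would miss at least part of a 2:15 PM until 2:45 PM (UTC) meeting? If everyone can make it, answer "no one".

Yosef in UTC: 09:15-14:30, 15:00-17:30.
Viktor in UTC: 09:00-14:30, 15:00-20:00.
Alice in UTC: 09:00-10:30, 12:30-19:30.
Yara in UTC: 09:00-11:15, 12:45-13:15, 13:30-18:00 (add 2h to convert from UTC-2).
Quinn in UTC: 09:15-12:00, 13:30-17:30, 19:30-20:00 (add 2h to convert from UTC-2).
Yosef: not fully free for 14:15-14:45. Viktor: not fully free for 14:15-14:45. Alice: free for 14:15-14:45. Yara: free for 14:15-14:45. Quinn: free for 14:15-14:45.

Viktor, Yosef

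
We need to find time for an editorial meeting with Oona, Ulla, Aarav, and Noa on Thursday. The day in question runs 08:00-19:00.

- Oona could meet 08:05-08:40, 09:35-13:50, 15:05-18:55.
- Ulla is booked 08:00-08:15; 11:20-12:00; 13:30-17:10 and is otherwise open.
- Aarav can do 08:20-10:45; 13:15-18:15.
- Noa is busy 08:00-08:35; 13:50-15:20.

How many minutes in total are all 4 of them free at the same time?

Oona free: 08:05-08:40, 09:35-13:50, 15:05-18:55.
Ulla free: 08:15-11:20, 12:00-13:30, 17:10-19:00 (invert busy blocks within the working day).
Aarav free: 08:20-10:45, 13:15-18:15.
Noa free: 08:35-13:50, 15:20-19:00 (invert busy blocks within the working day).
Oona ∩ Ulla: 08:15-08:40, 09:35-11:20, 12:00-13:30, 17:10-18:55.
Oona ∩ Ulla ∩ Aarav: 08:20-08:40, 09:35-10:45, 13:15-13:30, 17:10-18:15.
Oona ∩ Ulla ∩ Aarav ∩ Noa: 08:35-08:40, 09:35-10:45, 13:15-13:30, 17:10-18:15.
Those are the intersection windows.
Summing the common windows: 5 + 70 + 15 + 65 = 155 minutes.

155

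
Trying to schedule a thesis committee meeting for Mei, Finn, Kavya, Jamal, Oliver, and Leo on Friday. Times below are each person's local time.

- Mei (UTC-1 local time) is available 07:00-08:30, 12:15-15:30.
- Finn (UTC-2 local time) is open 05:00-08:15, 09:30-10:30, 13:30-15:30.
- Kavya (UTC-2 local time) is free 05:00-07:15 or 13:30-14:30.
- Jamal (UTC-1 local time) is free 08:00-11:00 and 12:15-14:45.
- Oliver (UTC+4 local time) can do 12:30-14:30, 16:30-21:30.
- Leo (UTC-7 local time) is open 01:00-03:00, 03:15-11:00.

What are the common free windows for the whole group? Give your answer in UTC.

09:00-09:15, 15:30-15:45

Mei in UTC: 08:00-09:30, 13:15-16:30 (add 1h to convert from UTC-1).
Finn in UTC: 07:00-10:15, 11:30-12:30, 15:30-17:30 (add 2h to convert from UTC-2).
Kavya in UTC: 07:00-09:15, 15:30-16:30 (add 2h to convert from UTC-2).
Jamal in UTC: 09:00-12:00, 13:15-15:45 (add 1h to convert from UTC-1).
Oliver in UTC: 08:30-10:30, 12:30-17:30 (subtract 4h to convert from UTC+4).
Leo in UTC: 08:00-10:00, 10:15-18:00 (add 7h to convert from UTC-7).
Mei ∩ Finn: 08:00-09:30, 15:30-16:30.
Mei ∩ Finn ∩ Kavya: 08:00-09:15, 15:30-16:30.
Mei ∩ Finn ∩ Kavya ∩ Jamal: 09:00-09:15, 15:30-15:45.
Mei ∩ Finn ∩ Kavya ∩ Jamal ∩ Oliver: 09:00-09:15, 15:30-15:45.
Mei ∩ Finn ∩ Kavya ∩ Jamal ∩ Oliver ∩ Leo: 09:00-09:15, 15:30-15:45.
So the common availability across everyone is 09:00-09:15, 15:30-15:45.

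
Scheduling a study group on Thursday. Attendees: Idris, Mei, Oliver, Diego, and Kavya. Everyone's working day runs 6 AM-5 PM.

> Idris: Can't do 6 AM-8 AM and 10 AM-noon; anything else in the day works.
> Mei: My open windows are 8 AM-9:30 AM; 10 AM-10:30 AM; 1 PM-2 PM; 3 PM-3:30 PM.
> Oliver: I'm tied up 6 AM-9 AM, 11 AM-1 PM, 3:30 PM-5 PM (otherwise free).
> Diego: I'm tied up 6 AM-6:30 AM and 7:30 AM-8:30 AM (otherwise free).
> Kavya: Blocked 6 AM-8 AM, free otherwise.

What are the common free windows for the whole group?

09:00-09:30, 13:00-14:00, 15:00-15:30

Idris free: 08:00-10:00, 12:00-17:00 (invert busy blocks within the working day).
Mei free: 08:00-09:30, 10:00-10:30, 13:00-14:00, 15:00-15:30.
Oliver free: 09:00-11:00, 13:00-15:30 (invert busy blocks within the working day).
Diego free: 06:30-07:30, 08:30-17:00 (invert busy blocks within the working day).
Kavya free: 08:00-17:00 (invert busy blocks within the working day).
Idris ∩ Mei: 08:00-09:30, 13:00-14:00, 15:00-15:30.
Idris ∩ Mei ∩ Oliver: 09:00-09:30, 13:00-14:00, 15:00-15:30.
Idris ∩ Mei ∩ Oliver ∩ Diego: 09:00-09:30, 13:00-14:00, 15:00-15:30.
Idris ∩ Mei ∩ Oliver ∩ Diego ∩ Kavya: 09:00-09:30, 13:00-14:00, 15:00-15:30.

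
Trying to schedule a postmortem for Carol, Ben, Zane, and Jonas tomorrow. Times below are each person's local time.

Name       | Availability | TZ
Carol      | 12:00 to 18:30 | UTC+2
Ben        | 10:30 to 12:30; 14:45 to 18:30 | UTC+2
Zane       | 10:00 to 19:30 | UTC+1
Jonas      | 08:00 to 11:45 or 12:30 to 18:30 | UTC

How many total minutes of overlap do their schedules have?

255

Carol in UTC: 10:00-16:30 (subtract 2h to convert from UTC+2).
Ben in UTC: 08:30-10:30, 12:45-16:30 (subtract 2h to convert from UTC+2).
Zane in UTC: 09:00-18:30 (subtract 1h to convert from UTC+1).
Jonas in UTC: 08:00-11:45, 12:30-18:30.
Carol ∩ Ben: 10:00-10:30, 12:45-16:30.
Carol ∩ Ben ∩ Zane: 10:00-10:30, 12:45-16:30.
Carol ∩ Ben ∩ Zane ∩ Jonas: 10:00-10:30, 12:45-16:30.
Summing the common windows: 30 + 225 = 255 minutes.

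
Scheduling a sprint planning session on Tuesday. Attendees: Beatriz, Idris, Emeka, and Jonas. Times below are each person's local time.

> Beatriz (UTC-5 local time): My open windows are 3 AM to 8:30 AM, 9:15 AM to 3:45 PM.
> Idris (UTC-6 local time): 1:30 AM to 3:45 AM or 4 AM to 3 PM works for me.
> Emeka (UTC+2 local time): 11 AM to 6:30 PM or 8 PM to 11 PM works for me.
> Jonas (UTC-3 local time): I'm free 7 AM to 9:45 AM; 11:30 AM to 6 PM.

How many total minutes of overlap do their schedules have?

450

Beatriz in UTC: 08:00-13:30, 14:15-20:45 (add 5h to convert from UTC-5).
Idris in UTC: 07:30-09:45, 10:00-21:00 (add 6h to convert from UTC-6).
Emeka in UTC: 09:00-16:30, 18:00-21:00 (subtract 2h to convert from UTC+2).
Jonas in UTC: 10:00-12:45, 14:30-21:00 (add 3h to convert from UTC-3).
Beatriz ∩ Idris: 08:00-09:45, 10:00-13:30, 14:15-20:45.
Beatriz ∩ Idris ∩ Emeka: 09:00-09:45, 10:00-13:30, 14:15-16:30, 18:00-20:45.
Beatriz ∩ Idris ∩ Emeka ∩ Jonas: 10:00-12:45, 14:30-16:30, 18:00-20:45.
Summing the common windows: 165 + 120 + 165 = 450 minutes.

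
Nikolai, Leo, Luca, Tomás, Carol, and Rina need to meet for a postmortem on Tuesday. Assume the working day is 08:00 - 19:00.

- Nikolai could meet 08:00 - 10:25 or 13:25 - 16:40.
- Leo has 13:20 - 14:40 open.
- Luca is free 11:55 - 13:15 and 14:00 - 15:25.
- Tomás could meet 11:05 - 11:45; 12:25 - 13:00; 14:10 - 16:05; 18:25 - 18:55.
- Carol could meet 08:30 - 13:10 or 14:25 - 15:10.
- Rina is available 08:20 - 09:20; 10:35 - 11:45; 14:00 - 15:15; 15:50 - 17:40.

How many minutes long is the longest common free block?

15

Nikolai ∩ Leo: 13:25-14:40.
Nikolai ∩ Leo ∩ Luca: 14:00-14:40.
Nikolai ∩ Leo ∩ Luca ∩ Tomás: 14:10-14:40.
Nikolai ∩ Leo ∩ Luca ∩ Tomás ∩ Carol: 14:25-14:40.
Nikolai ∩ Leo ∩ Luca ∩ Tomás ∩ Carol ∩ Rina: 14:25-14:40.
Those are the intersection windows.
The longest is 14:25-14:40 at 15 minutes.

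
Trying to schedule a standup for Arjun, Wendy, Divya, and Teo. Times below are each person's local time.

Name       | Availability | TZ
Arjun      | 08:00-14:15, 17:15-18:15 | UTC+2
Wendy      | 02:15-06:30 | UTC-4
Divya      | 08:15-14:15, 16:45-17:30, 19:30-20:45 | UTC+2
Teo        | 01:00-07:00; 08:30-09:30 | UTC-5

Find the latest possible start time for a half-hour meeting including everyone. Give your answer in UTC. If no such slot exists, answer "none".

Arjun in UTC: 06:00-12:15, 15:15-16:15 (subtract 2h to convert from UTC+2).
Wendy in UTC: 06:15-10:30 (add 4h to convert from UTC-4).
Divya in UTC: 06:15-12:15, 14:45-15:30, 17:30-18:45 (subtract 2h to convert from UTC+2).
Teo in UTC: 06:00-12:00, 13:30-14:30 (add 5h to convert from UTC-5).
Arjun ∩ Wendy: 06:15-10:30.
Arjun ∩ Wendy ∩ Divya: 06:15-10:30.
Arjun ∩ Wendy ∩ Divya ∩ Teo: 06:15-10:30.
The last common window of at least 30 minutes is 06:15-10:30; a 30-minute meeting can start as late as 10:00 and still end by 10:30.

10:00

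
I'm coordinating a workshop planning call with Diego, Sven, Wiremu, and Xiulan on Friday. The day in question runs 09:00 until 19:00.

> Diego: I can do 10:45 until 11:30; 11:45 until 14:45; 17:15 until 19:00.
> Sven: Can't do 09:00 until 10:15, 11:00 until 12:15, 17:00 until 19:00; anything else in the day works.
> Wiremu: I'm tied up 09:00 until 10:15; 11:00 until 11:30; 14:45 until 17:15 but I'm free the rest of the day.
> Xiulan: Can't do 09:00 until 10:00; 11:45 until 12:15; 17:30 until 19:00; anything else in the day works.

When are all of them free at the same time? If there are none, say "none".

Diego free: 10:45-11:30, 11:45-14:45, 17:15-19:00.
Sven free: 10:15-11:00, 12:15-17:00 (invert busy blocks within the working day).
Wiremu free: 10:15-11:00, 11:30-14:45, 17:15-19:00 (invert busy blocks within the working day).
Xiulan free: 10:00-11:45, 12:15-17:30 (invert busy blocks within the working day).
Diego ∩ Sven: 10:45-11:00, 12:15-14:45.
Diego ∩ Sven ∩ Wiremu: 10:45-11:00, 12:15-14:45.
Diego ∩ Sven ∩ Wiremu ∩ Xiulan: 10:45-11:00, 12:15-14:45.

10:45-11:00, 12:15-14:45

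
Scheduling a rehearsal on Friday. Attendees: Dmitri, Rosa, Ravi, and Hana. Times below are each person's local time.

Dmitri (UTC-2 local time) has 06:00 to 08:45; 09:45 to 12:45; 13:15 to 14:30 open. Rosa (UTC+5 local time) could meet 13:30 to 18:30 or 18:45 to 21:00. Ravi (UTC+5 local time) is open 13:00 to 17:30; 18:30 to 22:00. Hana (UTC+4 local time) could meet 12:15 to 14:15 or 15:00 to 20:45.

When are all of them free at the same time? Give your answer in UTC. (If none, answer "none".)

Dmitri in UTC: 08:00-10:45, 11:45-14:45, 15:15-16:30 (add 2h to convert from UTC-2).
Rosa in UTC: 08:30-13:30, 13:45-16:00 (subtract 5h to convert from UTC+5).
Ravi in UTC: 08:00-12:30, 13:30-17:00 (subtract 5h to convert from UTC+5).
Hana in UTC: 08:15-10:15, 11:00-16:45 (subtract 4h to convert from UTC+4).
Dmitri ∩ Rosa: 08:30-10:45, 11:45-13:30, 13:45-14:45, 15:15-16:00.
Dmitri ∩ Rosa ∩ Ravi: 08:30-10:45, 11:45-12:30, 13:45-14:45, 15:15-16:00.
Dmitri ∩ Rosa ∩ Ravi ∩ Hana: 08:30-10:15, 11:45-12:30, 13:45-14:45, 15:15-16:00.
So the common availability across everyone is 08:30-10:15, 11:45-12:30, 13:45-14:45, 15:15-16:00.

08:30-10:15, 11:45-12:30, 13:45-14:45, 15:15-16:00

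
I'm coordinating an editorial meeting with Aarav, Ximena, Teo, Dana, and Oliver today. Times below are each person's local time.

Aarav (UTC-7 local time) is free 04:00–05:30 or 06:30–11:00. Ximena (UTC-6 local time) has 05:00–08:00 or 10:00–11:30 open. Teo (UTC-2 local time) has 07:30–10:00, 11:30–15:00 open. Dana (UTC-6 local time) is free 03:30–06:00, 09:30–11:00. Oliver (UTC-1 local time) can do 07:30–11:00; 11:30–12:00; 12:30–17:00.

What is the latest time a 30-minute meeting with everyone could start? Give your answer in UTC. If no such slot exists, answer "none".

16:30

Aarav in UTC: 11:00-12:30, 13:30-18:00 (add 7h to convert from UTC-7).
Ximena in UTC: 11:00-14:00, 16:00-17:30 (add 6h to convert from UTC-6).
Teo in UTC: 09:30-12:00, 13:30-17:00 (add 2h to convert from UTC-2).
Dana in UTC: 09:30-12:00, 15:30-17:00 (add 6h to convert from UTC-6).
Oliver in UTC: 08:30-12:00, 12:30-13:00, 13:30-18:00 (add 1h to convert from UTC-1).
Aarav ∩ Ximena: 11:00-12:30, 13:30-14:00, 16:00-17:30.
Aarav ∩ Ximena ∩ Teo: 11:00-12:00, 13:30-14:00, 16:00-17:00.
Aarav ∩ Ximena ∩ Teo ∩ Dana: 11:00-12:00, 16:00-17:00.
Aarav ∩ Ximena ∩ Teo ∩ Dana ∩ Oliver: 11:00-12:00, 16:00-17:00.
Those are the intersection windows.
The last common window of at least 30 minutes is 16:00-17:00; a 30-minute meeting can start as late as 16:30 and still end by 17:00.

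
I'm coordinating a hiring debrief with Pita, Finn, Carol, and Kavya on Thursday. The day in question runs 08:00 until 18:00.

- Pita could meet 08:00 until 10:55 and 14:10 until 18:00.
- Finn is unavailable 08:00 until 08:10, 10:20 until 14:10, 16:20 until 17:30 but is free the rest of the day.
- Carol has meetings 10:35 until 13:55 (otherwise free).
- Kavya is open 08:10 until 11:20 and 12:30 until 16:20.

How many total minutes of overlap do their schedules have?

Pita free: 08:00-10:55, 14:10-18:00.
Finn free: 08:10-10:20, 14:10-16:20, 17:30-18:00 (invert busy blocks within the working day).
Carol free: 08:00-10:35, 13:55-18:00 (invert busy blocks within the working day).
Kavya free: 08:10-11:20, 12:30-16:20.
Pita ∩ Finn: 08:10-10:20, 14:10-16:20, 17:30-18:00.
Pita ∩ Finn ∩ Carol: 08:10-10:20, 14:10-16:20, 17:30-18:00.
Pita ∩ Finn ∩ Carol ∩ Kavya: 08:10-10:20, 14:10-16:20.
Those are the intersection windows.
Summing the common windows: 130 + 130 = 260 minutes.

260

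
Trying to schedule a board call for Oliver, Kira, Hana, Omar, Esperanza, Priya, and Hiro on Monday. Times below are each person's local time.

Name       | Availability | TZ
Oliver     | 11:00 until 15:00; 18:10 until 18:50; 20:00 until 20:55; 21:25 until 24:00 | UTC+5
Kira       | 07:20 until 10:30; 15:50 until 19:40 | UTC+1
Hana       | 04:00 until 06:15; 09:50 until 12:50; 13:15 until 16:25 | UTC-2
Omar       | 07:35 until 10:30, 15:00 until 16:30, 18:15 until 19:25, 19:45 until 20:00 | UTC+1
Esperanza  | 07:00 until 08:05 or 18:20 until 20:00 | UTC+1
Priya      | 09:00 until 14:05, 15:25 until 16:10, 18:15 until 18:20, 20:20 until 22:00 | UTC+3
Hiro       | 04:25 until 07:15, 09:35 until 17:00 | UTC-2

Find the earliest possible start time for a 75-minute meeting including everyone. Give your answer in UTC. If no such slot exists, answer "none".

none

Oliver in UTC: 06:00-10:00, 13:10-13:50, 15:00-15:55, 16:25-19:00 (subtract 5h to convert from UTC+5).
Kira in UTC: 06:20-09:30, 14:50-18:40 (subtract 1h to convert from UTC+1).
Hana in UTC: 06:00-08:15, 11:50-14:50, 15:15-18:25 (add 2h to convert from UTC-2).
Omar in UTC: 06:35-09:30, 14:00-15:30, 17:15-18:25, 18:45-19:00 (subtract 1h to convert from UTC+1).
Esperanza in UTC: 06:00-07:05, 17:20-19:00 (subtract 1h to convert from UTC+1).
Priya in UTC: 06:00-11:05, 12:25-13:10, 15:15-15:20, 17:20-19:00 (subtract 3h to convert from UTC+3).
Hiro in UTC: 06:25-09:15, 11:35-19:00 (add 2h to convert from UTC-2).
Oliver ∩ Kira: 06:20-09:30, 15:00-15:55, 16:25-18:40.
Oliver ∩ Kira ∩ Hana: 06:20-08:15, 15:15-15:55, 16:25-18:25.
Oliver ∩ Kira ∩ Hana ∩ Omar: 06:35-08:15, 15:15-15:30, 17:15-18:25.
Oliver ∩ Kira ∩ Hana ∩ Omar ∩ Esperanza: 06:35-07:05, 17:20-18:25.
Oliver ∩ Kira ∩ Hana ∩ Omar ∩ Esperanza ∩ Priya: 06:35-07:05, 17:20-18:25.
Oliver ∩ Kira ∩ Hana ∩ Omar ∩ Esperanza ∩ Priya ∩ Hiro: 06:35-07:05, 17:20-18:25.
So the common availability across everyone is 06:35-07:05, 17:20-18:25.
No common window is at least 75 minutes long.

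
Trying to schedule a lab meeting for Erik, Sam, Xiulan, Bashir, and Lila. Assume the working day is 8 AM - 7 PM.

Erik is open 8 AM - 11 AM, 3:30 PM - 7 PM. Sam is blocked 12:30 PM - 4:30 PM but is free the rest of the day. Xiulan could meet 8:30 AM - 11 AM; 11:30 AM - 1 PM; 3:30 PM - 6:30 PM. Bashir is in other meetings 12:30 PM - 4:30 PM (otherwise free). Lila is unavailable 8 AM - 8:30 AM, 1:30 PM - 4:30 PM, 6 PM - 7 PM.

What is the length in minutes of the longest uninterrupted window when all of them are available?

150

Erik free: 08:00-11:00, 15:30-19:00.
Sam free: 08:00-12:30, 16:30-19:00 (invert busy blocks within the working day).
Xiulan free: 08:30-11:00, 11:30-13:00, 15:30-18:30.
Bashir free: 08:00-12:30, 16:30-19:00 (invert busy blocks within the working day).
Lila free: 08:30-13:30, 16:30-18:00 (invert busy blocks within the working day).
Erik ∩ Sam: 08:00-11:00, 16:30-19:00.
Erik ∩ Sam ∩ Xiulan: 08:30-11:00, 16:30-18:30.
Erik ∩ Sam ∩ Xiulan ∩ Bashir: 08:30-11:00, 16:30-18:30.
Erik ∩ Sam ∩ Xiulan ∩ Bashir ∩ Lila: 08:30-11:00, 16:30-18:00.
The longest is 08:30-11:00 at 150 minutes.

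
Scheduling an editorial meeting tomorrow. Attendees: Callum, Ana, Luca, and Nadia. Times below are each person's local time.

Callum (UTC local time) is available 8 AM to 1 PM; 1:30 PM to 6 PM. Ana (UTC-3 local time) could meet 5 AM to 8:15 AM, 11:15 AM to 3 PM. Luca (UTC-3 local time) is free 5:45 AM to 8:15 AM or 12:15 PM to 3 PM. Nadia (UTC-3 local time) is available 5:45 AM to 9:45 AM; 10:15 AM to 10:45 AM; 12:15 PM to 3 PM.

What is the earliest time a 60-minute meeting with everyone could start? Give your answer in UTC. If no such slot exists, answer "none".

Callum in UTC: 08:00-13:00, 13:30-18:00.
Ana in UTC: 08:00-11:15, 14:15-18:00 (add 3h to convert from UTC-3).
Luca in UTC: 08:45-11:15, 15:15-18:00 (add 3h to convert from UTC-3).
Nadia in UTC: 08:45-12:45, 13:15-13:45, 15:15-18:00 (add 3h to convert from UTC-3).
Callum ∩ Ana: 08:00-11:15, 14:15-18:00.
Callum ∩ Ana ∩ Luca: 08:45-11:15, 15:15-18:00.
Callum ∩ Ana ∩ Luca ∩ Nadia: 08:45-11:15, 15:15-18:00.
The first common window of at least 60 minutes is 08:45-11:15, so the earliest start is 08:45.

08:45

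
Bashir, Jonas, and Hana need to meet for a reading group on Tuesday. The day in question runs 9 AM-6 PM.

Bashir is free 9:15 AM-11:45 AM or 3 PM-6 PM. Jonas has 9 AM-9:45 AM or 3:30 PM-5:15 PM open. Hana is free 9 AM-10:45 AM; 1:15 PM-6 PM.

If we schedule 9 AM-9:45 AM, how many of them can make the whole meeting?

2

Jonas and Hana can make the full 09:00-09:45 slot — that's 2.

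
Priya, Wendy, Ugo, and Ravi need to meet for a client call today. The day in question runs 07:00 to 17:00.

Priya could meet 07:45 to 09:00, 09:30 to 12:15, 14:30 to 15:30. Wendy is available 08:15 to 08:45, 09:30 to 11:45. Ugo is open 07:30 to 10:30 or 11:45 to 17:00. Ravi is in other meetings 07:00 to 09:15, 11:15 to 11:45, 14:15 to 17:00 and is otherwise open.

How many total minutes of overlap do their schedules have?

Priya free: 07:45-09:00, 09:30-12:15, 14:30-15:30.
Wendy free: 08:15-08:45, 09:30-11:45.
Ugo free: 07:30-10:30, 11:45-17:00.
Ravi free: 09:15-11:15, 11:45-14:15 (invert busy blocks within the working day).
Priya ∩ Wendy: 08:15-08:45, 09:30-11:45.
Priya ∩ Wendy ∩ Ugo: 08:15-08:45, 09:30-10:30.
Priya ∩ Wendy ∩ Ugo ∩ Ravi: 09:30-10:30.
Those are the intersection windows.
That's a single block of 60 minutes.

60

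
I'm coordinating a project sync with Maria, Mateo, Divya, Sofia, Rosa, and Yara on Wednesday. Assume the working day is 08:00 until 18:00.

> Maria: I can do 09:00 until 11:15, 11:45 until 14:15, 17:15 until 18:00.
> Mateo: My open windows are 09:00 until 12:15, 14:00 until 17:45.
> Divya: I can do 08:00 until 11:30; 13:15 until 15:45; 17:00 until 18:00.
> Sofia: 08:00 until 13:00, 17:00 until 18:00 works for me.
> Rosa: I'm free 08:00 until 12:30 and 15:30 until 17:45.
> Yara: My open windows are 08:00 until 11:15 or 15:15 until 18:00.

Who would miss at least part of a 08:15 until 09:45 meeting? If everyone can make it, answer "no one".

Maria, Mateo

Maria: not fully free for 08:15-09:45. Mateo: not fully free for 08:15-09:45. Divya: free for 08:15-09:45. Sofia: free for 08:15-09:45. Rosa: free for 08:15-09:45. Yara: free for 08:15-09:45.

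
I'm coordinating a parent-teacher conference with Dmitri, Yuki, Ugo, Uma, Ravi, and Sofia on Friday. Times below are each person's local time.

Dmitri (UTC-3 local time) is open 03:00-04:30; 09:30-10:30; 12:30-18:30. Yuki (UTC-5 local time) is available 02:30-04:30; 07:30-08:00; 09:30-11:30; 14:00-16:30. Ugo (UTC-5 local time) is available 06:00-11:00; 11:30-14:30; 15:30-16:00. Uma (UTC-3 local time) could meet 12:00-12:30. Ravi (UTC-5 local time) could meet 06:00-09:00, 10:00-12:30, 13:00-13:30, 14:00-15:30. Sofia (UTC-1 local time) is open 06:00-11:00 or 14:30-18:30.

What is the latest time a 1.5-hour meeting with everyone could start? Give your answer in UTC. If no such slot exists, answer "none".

Dmitri in UTC: 06:00-07:30, 12:30-13:30, 15:30-21:30 (add 3h to convert from UTC-3).
Yuki in UTC: 07:30-09:30, 12:30-13:00, 14:30-16:30, 19:00-21:30 (add 5h to convert from UTC-5).
Ugo in UTC: 11:00-16:00, 16:30-19:30, 20:30-21:00 (add 5h to convert from UTC-5).
Uma in UTC: 15:00-15:30 (add 3h to convert from UTC-3).
Ravi in UTC: 11:00-14:00, 15:00-17:30, 18:00-18:30, 19:00-20:30 (add 5h to convert from UTC-5).
Sofia in UTC: 07:00-12:00, 15:30-19:30 (add 1h to convert from UTC-1).
Dmitri ∩ Yuki: 12:30-13:00, 15:30-16:30, 19:00-21:30.
Dmitri ∩ Yuki ∩ Ugo: 12:30-13:00, 15:30-16:00, 19:00-19:30, 20:30-21:00.
Dmitri ∩ Yuki ∩ Ugo ∩ Uma: ∅.
Dmitri ∩ Yuki ∩ Ugo ∩ Uma ∩ Ravi: ∅.
Dmitri ∩ Yuki ∩ Ugo ∩ Uma ∩ Ravi ∩ Sofia: ∅.
There is no time when everyone is free.
No common window is at least 90 minutes long.

none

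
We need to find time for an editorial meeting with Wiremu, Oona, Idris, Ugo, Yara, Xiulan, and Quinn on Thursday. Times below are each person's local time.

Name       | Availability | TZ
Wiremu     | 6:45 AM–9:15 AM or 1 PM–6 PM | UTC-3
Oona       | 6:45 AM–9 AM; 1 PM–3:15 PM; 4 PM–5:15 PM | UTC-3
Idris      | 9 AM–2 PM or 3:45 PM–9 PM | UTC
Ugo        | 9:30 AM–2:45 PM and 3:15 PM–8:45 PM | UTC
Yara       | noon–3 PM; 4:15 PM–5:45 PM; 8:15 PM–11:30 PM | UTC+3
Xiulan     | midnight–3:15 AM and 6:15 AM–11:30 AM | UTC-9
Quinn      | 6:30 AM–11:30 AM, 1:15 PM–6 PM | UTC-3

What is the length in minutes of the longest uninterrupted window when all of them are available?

135

Wiremu in UTC: 09:45-12:15, 16:00-21:00 (add 3h to convert from UTC-3).
Oona in UTC: 09:45-12:00, 16:00-18:15, 19:00-20:15 (add 3h to convert from UTC-3).
Idris in UTC: 09:00-14:00, 15:45-21:00.
Ugo in UTC: 09:30-14:45, 15:15-20:45.
Yara in UTC: 09:00-12:00, 13:15-14:45, 17:15-20:30 (subtract 3h to convert from UTC+3).
Xiulan in UTC: 09:00-12:15, 15:15-20:30 (add 9h to convert from UTC-9).
Quinn in UTC: 09:30-14:30, 16:15-21:00 (add 3h to convert from UTC-3).
Wiremu ∩ Oona: 09:45-12:00, 16:00-18:15, 19:00-20:15.
Wiremu ∩ Oona ∩ Idris: 09:45-12:00, 16:00-18:15, 19:00-20:15.
Wiremu ∩ Oona ∩ Idris ∩ Ugo: 09:45-12:00, 16:00-18:15, 19:00-20:15.
Wiremu ∩ Oona ∩ Idris ∩ Ugo ∩ Yara: 09:45-12:00, 17:15-18:15, 19:00-20:15.
Wiremu ∩ Oona ∩ Idris ∩ Ugo ∩ Yara ∩ Xiulan: 09:45-12:00, 17:15-18:15, 19:00-20:15.
Wiremu ∩ Oona ∩ Idris ∩ Ugo ∩ Yara ∩ Xiulan ∩ Quinn: 09:45-12:00, 17:15-18:15, 19:00-20:15.
The longest is 09:45-12:00 at 135 minutes.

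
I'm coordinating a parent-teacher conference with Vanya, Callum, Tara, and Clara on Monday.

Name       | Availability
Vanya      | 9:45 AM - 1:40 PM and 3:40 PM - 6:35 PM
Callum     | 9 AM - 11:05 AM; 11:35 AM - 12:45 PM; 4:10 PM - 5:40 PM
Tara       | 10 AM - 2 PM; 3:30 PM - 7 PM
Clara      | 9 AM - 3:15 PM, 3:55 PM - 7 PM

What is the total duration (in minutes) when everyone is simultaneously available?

225

Vanya ∩ Callum: 09:45-11:05, 11:35-12:45, 16:10-17:40.
Vanya ∩ Callum ∩ Tara: 10:00-11:05, 11:35-12:45, 16:10-17:40.
Vanya ∩ Callum ∩ Tara ∩ Clara: 10:00-11:05, 11:35-12:45, 16:10-17:40.
Summing the common windows: 65 + 70 + 90 = 225 minutes.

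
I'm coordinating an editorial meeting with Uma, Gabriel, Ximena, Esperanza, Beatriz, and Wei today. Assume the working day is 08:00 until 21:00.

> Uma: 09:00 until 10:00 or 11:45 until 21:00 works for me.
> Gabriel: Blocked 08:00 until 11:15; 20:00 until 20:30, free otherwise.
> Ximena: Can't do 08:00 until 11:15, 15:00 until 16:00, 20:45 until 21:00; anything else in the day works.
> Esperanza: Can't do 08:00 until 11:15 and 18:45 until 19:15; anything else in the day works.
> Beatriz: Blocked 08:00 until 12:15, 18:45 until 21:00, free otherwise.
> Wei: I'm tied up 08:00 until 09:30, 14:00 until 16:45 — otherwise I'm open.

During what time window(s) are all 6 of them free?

12:15-14:00, 16:45-18:45

Uma free: 09:00-10:00, 11:45-21:00.
Gabriel free: 11:15-20:00, 20:30-21:00 (invert busy blocks within the working day).
Ximena free: 11:15-15:00, 16:00-20:45 (invert busy blocks within the working day).
Esperanza free: 11:15-18:45, 19:15-21:00 (invert busy blocks within the working day).
Beatriz free: 12:15-18:45 (invert busy blocks within the working day).
Wei free: 09:30-14:00, 16:45-21:00 (invert busy blocks within the working day).
Uma ∩ Gabriel: 11:45-20:00, 20:30-21:00.
Uma ∩ Gabriel ∩ Ximena: 11:45-15:00, 16:00-20:00, 20:30-20:45.
Uma ∩ Gabriel ∩ Ximena ∩ Esperanza: 11:45-15:00, 16:00-18:45, 19:15-20:00, 20:30-20:45.
Uma ∩ Gabriel ∩ Ximena ∩ Esperanza ∩ Beatriz: 12:15-15:00, 16:00-18:45.
Uma ∩ Gabriel ∩ Ximena ∩ Esperanza ∩ Beatriz ∩ Wei: 12:15-14:00, 16:45-18:45.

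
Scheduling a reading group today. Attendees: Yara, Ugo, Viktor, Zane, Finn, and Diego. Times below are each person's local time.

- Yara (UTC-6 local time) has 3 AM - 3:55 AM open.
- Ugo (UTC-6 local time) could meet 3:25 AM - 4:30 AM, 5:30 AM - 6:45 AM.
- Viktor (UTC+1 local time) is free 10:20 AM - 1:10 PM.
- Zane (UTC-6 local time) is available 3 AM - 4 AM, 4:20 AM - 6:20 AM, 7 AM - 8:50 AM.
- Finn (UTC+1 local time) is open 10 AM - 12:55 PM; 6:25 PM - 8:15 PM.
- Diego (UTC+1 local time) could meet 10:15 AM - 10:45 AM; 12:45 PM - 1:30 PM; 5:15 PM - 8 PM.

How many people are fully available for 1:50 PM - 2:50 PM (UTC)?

Yara in UTC: 09:00-09:55 (add 6h to convert from UTC-6).
Ugo in UTC: 09:25-10:30, 11:30-12:45 (add 6h to convert from UTC-6).
Viktor in UTC: 09:20-12:10 (subtract 1h to convert from UTC+1).
Zane in UTC: 09:00-10:00, 10:20-12:20, 13:00-14:50 (add 6h to convert from UTC-6).
Finn in UTC: 09:00-11:55, 17:25-19:15 (subtract 1h to convert from UTC+1).
Diego in UTC: 09:15-09:45, 11:45-12:30, 16:15-19:00 (subtract 1h to convert from UTC+1).
Zane can make the full 13:50-14:50 slot — that's 1.

1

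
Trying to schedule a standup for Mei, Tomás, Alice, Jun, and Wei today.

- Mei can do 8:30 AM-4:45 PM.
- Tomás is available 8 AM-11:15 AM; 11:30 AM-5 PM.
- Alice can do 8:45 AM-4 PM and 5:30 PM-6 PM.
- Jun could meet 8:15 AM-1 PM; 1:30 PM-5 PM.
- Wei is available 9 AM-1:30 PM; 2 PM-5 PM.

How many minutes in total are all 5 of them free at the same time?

Mei ∩ Tomás: 08:30-11:15, 11:30-16:45.
Mei ∩ Tomás ∩ Alice: 08:45-11:15, 11:30-16:00.
Mei ∩ Tomás ∩ Alice ∩ Jun: 08:45-11:15, 11:30-13:00, 13:30-16:00.
Mei ∩ Tomás ∩ Alice ∩ Jun ∩ Wei: 09:00-11:15, 11:30-13:00, 14:00-16:00.
Summing the common windows: 135 + 90 + 120 = 345 minutes.

345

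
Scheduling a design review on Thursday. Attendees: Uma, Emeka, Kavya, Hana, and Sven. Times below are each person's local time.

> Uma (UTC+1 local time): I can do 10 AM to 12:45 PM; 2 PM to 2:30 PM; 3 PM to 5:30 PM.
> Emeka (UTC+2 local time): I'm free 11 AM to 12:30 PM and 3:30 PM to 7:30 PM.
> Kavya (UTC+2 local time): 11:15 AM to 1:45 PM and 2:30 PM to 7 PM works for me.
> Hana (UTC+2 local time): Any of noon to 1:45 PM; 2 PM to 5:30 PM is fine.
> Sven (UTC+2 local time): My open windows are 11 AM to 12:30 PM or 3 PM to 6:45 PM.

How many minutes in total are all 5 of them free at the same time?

120

Uma in UTC: 09:00-11:45, 13:00-13:30, 14:00-16:30 (subtract 1h to convert from UTC+1).
Emeka in UTC: 09:00-10:30, 13:30-17:30 (subtract 2h to convert from UTC+2).
Kavya in UTC: 09:15-11:45, 12:30-17:00 (subtract 2h to convert from UTC+2).
Hana in UTC: 10:00-11:45, 12:00-15:30 (subtract 2h to convert from UTC+2).
Sven in UTC: 09:00-10:30, 13:00-16:45 (subtract 2h to convert from UTC+2).
Uma ∩ Emeka: 09:00-10:30, 14:00-16:30.
Uma ∩ Emeka ∩ Kavya: 09:15-10:30, 14:00-16:30.
Uma ∩ Emeka ∩ Kavya ∩ Hana: 10:00-10:30, 14:00-15:30.
Uma ∩ Emeka ∩ Kavya ∩ Hana ∩ Sven: 10:00-10:30, 14:00-15:30.
Summing the common windows: 30 + 90 = 120 minutes.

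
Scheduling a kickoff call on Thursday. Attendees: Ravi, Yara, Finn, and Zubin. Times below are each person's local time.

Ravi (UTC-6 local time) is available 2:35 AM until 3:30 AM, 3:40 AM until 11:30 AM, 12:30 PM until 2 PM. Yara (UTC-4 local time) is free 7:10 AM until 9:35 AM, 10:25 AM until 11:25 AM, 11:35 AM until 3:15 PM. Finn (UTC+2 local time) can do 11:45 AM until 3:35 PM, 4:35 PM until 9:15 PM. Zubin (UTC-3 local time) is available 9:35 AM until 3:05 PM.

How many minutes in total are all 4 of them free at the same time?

225

Ravi in UTC: 08:35-09:30, 09:40-17:30, 18:30-20:00 (add 6h to convert from UTC-6).
Yara in UTC: 11:10-13:35, 14:25-15:25, 15:35-19:15 (add 4h to convert from UTC-4).
Finn in UTC: 09:45-13:35, 14:35-19:15 (subtract 2h to convert from UTC+2).
Zubin in UTC: 12:35-18:05 (add 3h to convert from UTC-3).
Ravi ∩ Yara: 11:10-13:35, 14:25-15:25, 15:35-17:30, 18:30-19:15.
Ravi ∩ Yara ∩ Finn: 11:10-13:35, 14:35-15:25, 15:35-17:30, 18:30-19:15.
Ravi ∩ Yara ∩ Finn ∩ Zubin: 12:35-13:35, 14:35-15:25, 15:35-17:30.
Summing the common windows: 60 + 50 + 115 = 225 minutes.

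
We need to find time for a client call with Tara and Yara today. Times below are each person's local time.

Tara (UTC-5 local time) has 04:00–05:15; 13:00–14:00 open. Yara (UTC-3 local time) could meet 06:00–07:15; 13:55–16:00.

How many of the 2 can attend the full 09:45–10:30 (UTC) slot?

0

Tara in UTC: 09:00-10:15, 18:00-19:00 (add 5h to convert from UTC-5).
Yara in UTC: 09:00-10:15, 16:55-19:00 (add 3h to convert from UTC-3).
nobody can make the full 09:45-10:30 slot — that's 0.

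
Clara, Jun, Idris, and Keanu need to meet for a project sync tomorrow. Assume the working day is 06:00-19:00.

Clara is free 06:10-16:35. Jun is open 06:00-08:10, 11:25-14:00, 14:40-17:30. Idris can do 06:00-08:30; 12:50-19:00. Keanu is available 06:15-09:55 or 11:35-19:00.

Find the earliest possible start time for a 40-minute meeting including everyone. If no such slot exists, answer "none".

06:15

Clara ∩ Jun: 06:10-08:10, 11:25-14:00, 14:40-16:35.
Clara ∩ Jun ∩ Idris: 06:10-08:10, 12:50-14:00, 14:40-16:35.
Clara ∩ Jun ∩ Idris ∩ Keanu: 06:15-08:10, 12:50-14:00, 14:40-16:35.
Those are the intersection windows.
The first common window of at least 40 minutes is 06:15-08:10, so the earliest start is 06:15.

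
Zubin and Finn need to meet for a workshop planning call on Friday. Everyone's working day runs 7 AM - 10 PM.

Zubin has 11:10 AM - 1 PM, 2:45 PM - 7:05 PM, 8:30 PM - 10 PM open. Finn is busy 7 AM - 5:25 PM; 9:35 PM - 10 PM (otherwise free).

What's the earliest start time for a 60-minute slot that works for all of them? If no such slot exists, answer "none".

Zubin free: 11:10-13:00, 14:45-19:05, 20:30-22:00.
Finn free: 17:25-21:35 (invert busy blocks within the working day).
Zubin ∩ Finn: 17:25-19:05, 20:30-21:35.
The first common window of at least 60 minutes is 17:25-19:05, so the earliest start is 17:25.

17:25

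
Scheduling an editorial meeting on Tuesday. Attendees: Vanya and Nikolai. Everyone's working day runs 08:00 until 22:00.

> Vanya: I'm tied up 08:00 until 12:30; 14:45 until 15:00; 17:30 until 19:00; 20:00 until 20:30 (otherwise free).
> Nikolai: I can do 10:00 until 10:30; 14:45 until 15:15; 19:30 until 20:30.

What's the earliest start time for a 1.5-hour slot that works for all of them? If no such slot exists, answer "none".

none

Vanya free: 12:30-14:45, 15:00-17:30, 19:00-20:00, 20:30-22:00 (invert busy blocks within the working day).
Nikolai free: 10:00-10:30, 14:45-15:15, 19:30-20:30.
Vanya ∩ Nikolai: 15:00-15:15, 19:30-20:00.
No common window is at least 90 minutes long.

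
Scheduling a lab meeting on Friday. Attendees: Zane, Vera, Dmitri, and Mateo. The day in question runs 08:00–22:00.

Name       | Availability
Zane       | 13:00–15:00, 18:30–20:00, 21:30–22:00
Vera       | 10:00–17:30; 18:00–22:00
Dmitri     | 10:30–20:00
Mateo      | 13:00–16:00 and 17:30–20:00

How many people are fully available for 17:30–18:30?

Dmitri and Mateo can make the full 17:30-18:30 slot — that's 2.

2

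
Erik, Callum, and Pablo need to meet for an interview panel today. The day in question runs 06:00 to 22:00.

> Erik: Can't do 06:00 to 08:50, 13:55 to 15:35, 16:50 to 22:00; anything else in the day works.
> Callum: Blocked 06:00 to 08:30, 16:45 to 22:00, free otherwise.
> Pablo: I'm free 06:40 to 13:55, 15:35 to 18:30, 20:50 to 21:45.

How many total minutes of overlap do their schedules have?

375

Erik free: 08:50-13:55, 15:35-16:50 (invert busy blocks within the working day).
Callum free: 08:30-16:45 (invert busy blocks within the working day).
Pablo free: 06:40-13:55, 15:35-18:30, 20:50-21:45.
Erik ∩ Callum: 08:50-13:55, 15:35-16:45.
Erik ∩ Callum ∩ Pablo: 08:50-13:55, 15:35-16:45.
Summing the common windows: 305 + 70 = 375 minutes.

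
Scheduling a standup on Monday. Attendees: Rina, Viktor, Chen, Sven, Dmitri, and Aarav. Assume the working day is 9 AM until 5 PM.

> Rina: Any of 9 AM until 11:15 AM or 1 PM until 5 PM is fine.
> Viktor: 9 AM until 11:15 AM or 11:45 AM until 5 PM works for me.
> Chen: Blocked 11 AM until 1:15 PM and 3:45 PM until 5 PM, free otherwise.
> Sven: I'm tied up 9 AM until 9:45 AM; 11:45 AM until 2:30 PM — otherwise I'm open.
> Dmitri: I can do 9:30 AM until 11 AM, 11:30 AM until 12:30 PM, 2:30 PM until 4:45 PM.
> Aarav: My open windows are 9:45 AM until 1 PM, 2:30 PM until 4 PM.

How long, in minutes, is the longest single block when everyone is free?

75

Rina free: 09:00-11:15, 13:00-17:00.
Viktor free: 09:00-11:15, 11:45-17:00.
Chen free: 09:00-11:00, 13:15-15:45 (invert busy blocks within the working day).
Sven free: 09:45-11:45, 14:30-17:00 (invert busy blocks within the working day).
Dmitri free: 09:30-11:00, 11:30-12:30, 14:30-16:45.
Aarav free: 09:45-13:00, 14:30-16:00.
Rina ∩ Viktor: 09:00-11:15, 13:00-17:00.
Rina ∩ Viktor ∩ Chen: 09:00-11:00, 13:15-15:45.
Rina ∩ Viktor ∩ Chen ∩ Sven: 09:45-11:00, 14:30-15:45.
Rina ∩ Viktor ∩ Chen ∩ Sven ∩ Dmitri: 09:45-11:00, 14:30-15:45.
Rina ∩ Viktor ∩ Chen ∩ Sven ∩ Dmitri ∩ Aarav: 09:45-11:00, 14:30-15:45.
The longest is 09:45-11:00 at 75 minutes.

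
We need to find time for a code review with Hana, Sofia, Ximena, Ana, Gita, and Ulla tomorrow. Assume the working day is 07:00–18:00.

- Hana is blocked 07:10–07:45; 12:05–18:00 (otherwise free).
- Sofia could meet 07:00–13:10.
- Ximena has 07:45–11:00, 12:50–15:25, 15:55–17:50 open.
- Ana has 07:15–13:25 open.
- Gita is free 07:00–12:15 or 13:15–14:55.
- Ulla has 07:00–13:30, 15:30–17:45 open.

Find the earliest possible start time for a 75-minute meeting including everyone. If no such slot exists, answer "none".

Hana free: 07:00-07:10, 07:45-12:05 (invert busy blocks within the working day).
Sofia free: 07:00-13:10.
Ximena free: 07:45-11:00, 12:50-15:25, 15:55-17:50.
Ana free: 07:15-13:25.
Gita free: 07:00-12:15, 13:15-14:55.
Ulla free: 07:00-13:30, 15:30-17:45.
Hana ∩ Sofia: 07:00-07:10, 07:45-12:05.
Hana ∩ Sofia ∩ Ximena: 07:45-11:00.
Hana ∩ Sofia ∩ Ximena ∩ Ana: 07:45-11:00.
Hana ∩ Sofia ∩ Ximena ∩ Ana ∩ Gita: 07:45-11:00.
Hana ∩ Sofia ∩ Ximena ∩ Ana ∩ Gita ∩ Ulla: 07:45-11:00.
The first common window of at least 75 minutes is 07:45-11:00, so the earliest start is 07:45.

07:45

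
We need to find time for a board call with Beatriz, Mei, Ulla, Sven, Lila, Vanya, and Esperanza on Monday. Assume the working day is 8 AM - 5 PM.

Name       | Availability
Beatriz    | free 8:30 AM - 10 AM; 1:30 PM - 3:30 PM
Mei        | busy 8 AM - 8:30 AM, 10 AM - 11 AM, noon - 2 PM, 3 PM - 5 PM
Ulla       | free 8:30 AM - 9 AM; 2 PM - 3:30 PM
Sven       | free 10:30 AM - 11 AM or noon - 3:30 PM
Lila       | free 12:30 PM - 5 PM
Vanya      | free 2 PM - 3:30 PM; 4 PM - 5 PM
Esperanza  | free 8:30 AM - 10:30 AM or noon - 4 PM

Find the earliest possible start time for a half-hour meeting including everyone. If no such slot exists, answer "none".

Beatriz free: 08:30-10:00, 13:30-15:30.
Mei free: 08:30-10:00, 11:00-12:00, 14:00-15:00 (invert busy blocks within the working day).
Ulla free: 08:30-09:00, 14:00-15:30.
Sven free: 10:30-11:00, 12:00-15:30.
Lila free: 12:30-17:00.
Vanya free: 14:00-15:30, 16:00-17:00.
Esperanza free: 08:30-10:30, 12:00-16:00.
Beatriz ∩ Mei: 08:30-10:00, 14:00-15:00.
Beatriz ∩ Mei ∩ Ulla: 08:30-09:00, 14:00-15:00.
Beatriz ∩ Mei ∩ Ulla ∩ Sven: 14:00-15:00.
Beatriz ∩ Mei ∩ Ulla ∩ Sven ∩ Lila: 14:00-15:00.
Beatriz ∩ Mei ∩ Ulla ∩ Sven ∩ Lila ∩ Vanya: 14:00-15:00.
Beatriz ∩ Mei ∩ Ulla ∩ Sven ∩ Lila ∩ Vanya ∩ Esperanza: 14:00-15:00.
Those are the intersection windows.
The first common window of at least 30 minutes is 14:00-15:00, so the earliest start is 14:00.

14:00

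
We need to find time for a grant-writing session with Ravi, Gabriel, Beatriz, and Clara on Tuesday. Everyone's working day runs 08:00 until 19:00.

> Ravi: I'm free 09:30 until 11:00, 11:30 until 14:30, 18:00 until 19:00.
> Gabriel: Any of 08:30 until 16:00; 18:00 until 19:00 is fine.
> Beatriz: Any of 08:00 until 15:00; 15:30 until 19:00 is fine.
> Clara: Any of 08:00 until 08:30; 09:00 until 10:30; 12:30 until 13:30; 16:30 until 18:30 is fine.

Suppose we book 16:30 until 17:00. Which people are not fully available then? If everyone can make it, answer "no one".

Gabriel, Ravi

Ravi: not fully free for 16:30-17:00. Gabriel: not fully free for 16:30-17:00. Beatriz: free for 16:30-17:00. Clara: free for 16:30-17:00.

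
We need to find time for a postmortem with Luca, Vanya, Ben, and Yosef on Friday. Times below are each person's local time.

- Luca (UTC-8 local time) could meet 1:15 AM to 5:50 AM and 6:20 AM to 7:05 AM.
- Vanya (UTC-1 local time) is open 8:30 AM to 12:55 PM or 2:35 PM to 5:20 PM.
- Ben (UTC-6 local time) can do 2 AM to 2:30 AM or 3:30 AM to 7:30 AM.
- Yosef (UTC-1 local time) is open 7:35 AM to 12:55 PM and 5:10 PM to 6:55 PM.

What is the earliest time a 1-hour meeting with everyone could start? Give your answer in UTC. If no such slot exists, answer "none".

09:30

Luca in UTC: 09:15-13:50, 14:20-15:05 (add 8h to convert from UTC-8).
Vanya in UTC: 09:30-13:55, 15:35-18:20 (add 1h to convert from UTC-1).
Ben in UTC: 08:00-08:30, 09:30-13:30 (add 6h to convert from UTC-6).
Yosef in UTC: 08:35-13:55, 18:10-19:55 (add 1h to convert from UTC-1).
Luca ∩ Vanya: 09:30-13:50.
Luca ∩ Vanya ∩ Ben: 09:30-13:30.
Luca ∩ Vanya ∩ Ben ∩ Yosef: 09:30-13:30.
So the common availability across everyone is 09:30-13:30.
The first common window of at least 60 minutes is 09:30-13:30, so the earliest start is 09:30.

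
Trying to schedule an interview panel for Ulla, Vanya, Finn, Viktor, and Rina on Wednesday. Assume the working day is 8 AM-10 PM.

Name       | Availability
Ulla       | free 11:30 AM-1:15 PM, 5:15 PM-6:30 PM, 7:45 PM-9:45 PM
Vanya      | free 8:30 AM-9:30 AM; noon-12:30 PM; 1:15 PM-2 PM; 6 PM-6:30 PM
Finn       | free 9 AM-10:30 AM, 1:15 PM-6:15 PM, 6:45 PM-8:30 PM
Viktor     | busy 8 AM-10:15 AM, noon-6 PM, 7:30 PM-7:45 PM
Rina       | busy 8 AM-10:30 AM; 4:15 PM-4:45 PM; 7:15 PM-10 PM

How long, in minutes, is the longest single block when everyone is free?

Ulla free: 11:30-13:15, 17:15-18:30, 19:45-21:45.
Vanya free: 08:30-09:30, 12:00-12:30, 13:15-14:00, 18:00-18:30.
Finn free: 09:00-10:30, 13:15-18:15, 18:45-20:30.
Viktor free: 10:15-12:00, 18:00-19:30, 19:45-22:00 (invert busy blocks within the working day).
Rina free: 10:30-16:15, 16:45-19:15 (invert busy blocks within the working day).
Ulla ∩ Vanya: 12:00-12:30, 18:00-18:30.
Ulla ∩ Vanya ∩ Finn: 18:00-18:15.
Ulla ∩ Vanya ∩ Finn ∩ Viktor: 18:00-18:15.
Ulla ∩ Vanya ∩ Finn ∩ Viktor ∩ Rina: 18:00-18:15.
So the common availability across everyone is 18:00-18:15.
The longest is 18:00-18:15 at 15 minutes.

15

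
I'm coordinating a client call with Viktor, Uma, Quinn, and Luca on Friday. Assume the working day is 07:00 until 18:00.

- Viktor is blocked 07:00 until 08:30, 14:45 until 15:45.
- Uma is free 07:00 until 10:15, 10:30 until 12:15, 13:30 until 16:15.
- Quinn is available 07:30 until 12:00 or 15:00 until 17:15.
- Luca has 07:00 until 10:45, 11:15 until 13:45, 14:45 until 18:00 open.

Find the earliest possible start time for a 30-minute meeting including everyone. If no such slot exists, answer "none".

08:30

Viktor free: 08:30-14:45, 15:45-18:00 (invert busy blocks within the working day).
Uma free: 07:00-10:15, 10:30-12:15, 13:30-16:15.
Quinn free: 07:30-12:00, 15:00-17:15.
Luca free: 07:00-10:45, 11:15-13:45, 14:45-18:00.
Viktor ∩ Uma: 08:30-10:15, 10:30-12:15, 13:30-14:45, 15:45-16:15.
Viktor ∩ Uma ∩ Quinn: 08:30-10:15, 10:30-12:00, 15:45-16:15.
Viktor ∩ Uma ∩ Quinn ∩ Luca: 08:30-10:15, 10:30-10:45, 11:15-12:00, 15:45-16:15.
Those are the intersection windows.
The first common window of at least 30 minutes is 08:30-10:15, so the earliest start is 08:30.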